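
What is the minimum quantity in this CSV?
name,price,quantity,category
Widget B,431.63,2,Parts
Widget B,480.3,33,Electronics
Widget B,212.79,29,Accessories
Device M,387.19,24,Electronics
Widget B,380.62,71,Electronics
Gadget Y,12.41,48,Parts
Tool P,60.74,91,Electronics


Computing minimum quantity:
Values: [2, 33, 29, 24, 71, 48, 91]
Min = 2

2


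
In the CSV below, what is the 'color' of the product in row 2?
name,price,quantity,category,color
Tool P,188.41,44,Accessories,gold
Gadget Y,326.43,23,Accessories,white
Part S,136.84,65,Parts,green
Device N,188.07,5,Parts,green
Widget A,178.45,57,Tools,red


Query: Row 2 ('Gadget Y'), column 'color'
Value: white

white


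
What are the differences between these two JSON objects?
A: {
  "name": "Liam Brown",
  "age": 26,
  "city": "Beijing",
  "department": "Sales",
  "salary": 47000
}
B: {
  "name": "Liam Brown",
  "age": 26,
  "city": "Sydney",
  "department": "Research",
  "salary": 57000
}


Comparing each field (in key order):
  name: same
  age: same
  city: DIFFERENT
  department: DIFFERENT
  salary: DIFFERENT
Differences:
  city: Beijing -> Sydney
  department: Sales -> Research
  salary: 47000 -> 57000

3 field(s) changed

3 changes: city, department, salary


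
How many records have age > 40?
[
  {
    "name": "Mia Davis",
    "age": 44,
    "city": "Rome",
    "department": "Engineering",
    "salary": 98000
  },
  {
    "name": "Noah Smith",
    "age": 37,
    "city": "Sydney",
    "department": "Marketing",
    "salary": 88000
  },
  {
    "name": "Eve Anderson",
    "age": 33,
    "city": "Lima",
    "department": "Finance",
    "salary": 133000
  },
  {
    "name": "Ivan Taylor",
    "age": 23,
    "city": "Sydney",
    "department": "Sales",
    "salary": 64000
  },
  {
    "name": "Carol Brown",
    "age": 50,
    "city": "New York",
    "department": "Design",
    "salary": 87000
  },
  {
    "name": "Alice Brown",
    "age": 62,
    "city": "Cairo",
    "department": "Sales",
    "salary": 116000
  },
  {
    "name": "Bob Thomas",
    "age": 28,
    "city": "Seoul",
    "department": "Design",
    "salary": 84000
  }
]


Data: 7 records
Condition: age > 40

Checking each record:
  Mia Davis: 44 MATCH
  Noah Smith: 37
  Eve Anderson: 33
  Ivan Taylor: 23
  Carol Brown: 50 MATCH
  Alice Brown: 62 MATCH
  Bob Thomas: 28

Count: 3

3


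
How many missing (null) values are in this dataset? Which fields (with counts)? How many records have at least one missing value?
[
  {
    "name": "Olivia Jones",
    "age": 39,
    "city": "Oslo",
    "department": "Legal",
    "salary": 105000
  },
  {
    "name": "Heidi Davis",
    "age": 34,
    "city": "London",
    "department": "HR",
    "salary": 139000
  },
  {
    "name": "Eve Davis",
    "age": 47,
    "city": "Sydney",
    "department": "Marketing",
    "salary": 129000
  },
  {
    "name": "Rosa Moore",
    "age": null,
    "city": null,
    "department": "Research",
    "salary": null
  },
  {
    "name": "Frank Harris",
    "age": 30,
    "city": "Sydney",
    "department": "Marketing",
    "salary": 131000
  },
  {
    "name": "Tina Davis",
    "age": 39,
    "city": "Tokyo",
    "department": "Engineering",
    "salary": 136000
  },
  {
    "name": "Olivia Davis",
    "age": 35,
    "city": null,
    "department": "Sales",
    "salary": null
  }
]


Checking for missing (null) values in 7 records:

  Olivia Jones: complete
  Heidi Davis: complete
  Eve Davis: complete
  Rosa Moore: age, city, salary
  Frank Harris: complete
  Tina Davis: complete
  Olivia Davis: city, salary

Per field:
  name: 0 missing
  age: 1 missing
  city: 2 missing
  department: 0 missing
  salary: 2 missing

Total missing values: 5
Records with any missing: 2

5 missing values (age: 1, city: 2, salary: 2); 2 incomplete records


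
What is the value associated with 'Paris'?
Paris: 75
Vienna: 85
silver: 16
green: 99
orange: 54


Looking up key 'Paris'
Value: 75

75


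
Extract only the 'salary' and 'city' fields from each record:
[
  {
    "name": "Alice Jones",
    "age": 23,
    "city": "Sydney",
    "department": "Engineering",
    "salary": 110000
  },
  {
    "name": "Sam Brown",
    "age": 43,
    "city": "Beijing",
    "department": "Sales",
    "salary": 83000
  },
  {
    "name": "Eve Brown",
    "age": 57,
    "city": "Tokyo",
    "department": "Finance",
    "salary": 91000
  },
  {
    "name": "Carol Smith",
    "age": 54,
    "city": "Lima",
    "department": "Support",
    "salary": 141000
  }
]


Original: 4 records with fields: name, age, city, department, salary
Keep: ['salary', 'city']
Drop: ['name', 'age', 'department']
Result: 4 records, 2 fields each

[
  {
    "salary": 110000,
    "city": "Sydney"
  },
  {
    "salary": 83000,
    "city": "Beijing"
  },
  {
    "salary": 91000,
    "city": "Tokyo"
  },
  {
    "salary": 141000,
    "city": "Lima"
  }
]


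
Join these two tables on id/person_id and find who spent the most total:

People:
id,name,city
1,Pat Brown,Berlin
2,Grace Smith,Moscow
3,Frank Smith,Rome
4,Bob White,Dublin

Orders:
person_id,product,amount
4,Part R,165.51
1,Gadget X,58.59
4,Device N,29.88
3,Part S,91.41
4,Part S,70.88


Join on: people.id = orders.person_id

Joined rows:
  Bob White (Dublin) bought Part R for $165.51
  Pat Brown (Berlin) bought Gadget X for $58.59
  Bob White (Dublin) bought Device N for $29.88
  Frank Smith (Rome) bought Part S for $91.41
  Bob White (Dublin) bought Part S for $70.88

Total per person:
  Bob White: $266.27
  Frank Smith: $91.41
  Pat Brown: $58.59

Top spender: Bob White ($266.27)

Bob White ($266.27)


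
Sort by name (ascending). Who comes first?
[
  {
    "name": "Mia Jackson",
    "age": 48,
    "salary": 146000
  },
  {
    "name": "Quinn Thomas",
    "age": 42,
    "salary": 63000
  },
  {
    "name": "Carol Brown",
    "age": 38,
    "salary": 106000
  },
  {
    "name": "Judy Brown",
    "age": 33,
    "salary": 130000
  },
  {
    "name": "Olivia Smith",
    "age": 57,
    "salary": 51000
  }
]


Sort by: name (ascending)

Sorted order:
  1. Carol Brown (name = Carol Brown)
  2. Judy Brown (name = Judy Brown)
  3. Mia Jackson (name = Mia Jackson)
  4. Olivia Smith (name = Olivia Smith)
  5. Quinn Thomas (name = Quinn Thomas)

First: Carol Brown

Carol Brown


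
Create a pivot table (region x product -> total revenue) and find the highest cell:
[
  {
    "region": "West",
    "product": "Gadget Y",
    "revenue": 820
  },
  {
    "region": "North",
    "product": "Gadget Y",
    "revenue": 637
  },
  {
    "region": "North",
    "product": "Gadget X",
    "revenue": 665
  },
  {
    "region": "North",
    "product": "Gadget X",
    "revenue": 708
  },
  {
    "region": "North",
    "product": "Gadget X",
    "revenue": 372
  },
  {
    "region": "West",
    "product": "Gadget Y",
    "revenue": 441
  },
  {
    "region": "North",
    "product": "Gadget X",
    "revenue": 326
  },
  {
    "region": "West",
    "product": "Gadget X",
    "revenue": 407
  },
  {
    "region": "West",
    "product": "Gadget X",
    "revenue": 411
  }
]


Pivot: region (rows) x product (columns) -> total revenue

     Gadget X      Gadget Y    
North         2071           637  
West           818          1261  

Highest: North / Gadget X = $2071

North / Gadget X = $2071


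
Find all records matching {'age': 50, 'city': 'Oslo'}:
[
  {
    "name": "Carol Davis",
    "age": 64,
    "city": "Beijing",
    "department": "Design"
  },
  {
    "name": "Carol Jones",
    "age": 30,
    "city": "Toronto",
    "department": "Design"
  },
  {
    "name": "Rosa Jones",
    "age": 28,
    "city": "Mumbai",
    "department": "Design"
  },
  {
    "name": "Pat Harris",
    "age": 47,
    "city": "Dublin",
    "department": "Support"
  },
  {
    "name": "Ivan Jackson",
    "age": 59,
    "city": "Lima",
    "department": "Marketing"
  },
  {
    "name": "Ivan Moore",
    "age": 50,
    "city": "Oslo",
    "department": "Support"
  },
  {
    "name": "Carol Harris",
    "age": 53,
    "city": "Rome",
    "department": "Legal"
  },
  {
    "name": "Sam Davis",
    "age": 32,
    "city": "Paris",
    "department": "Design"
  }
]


Search criteria: {'age': 50, 'city': 'Oslo'}

Checking 8 records:
  Carol Davis: {age: 64, city: Beijing}
  Carol Jones: {age: 30, city: Toronto}
  Rosa Jones: {age: 28, city: Mumbai}
  Pat Harris: {age: 47, city: Dublin}
  Ivan Jackson: {age: 59, city: Lima}
  Ivan Moore: {age: 50, city: Oslo} <-- MATCH
  Carol Harris: {age: 53, city: Rome}
  Sam Davis: {age: 32, city: Paris}

Matches: ["Ivan Moore"]

["Ivan Moore"]


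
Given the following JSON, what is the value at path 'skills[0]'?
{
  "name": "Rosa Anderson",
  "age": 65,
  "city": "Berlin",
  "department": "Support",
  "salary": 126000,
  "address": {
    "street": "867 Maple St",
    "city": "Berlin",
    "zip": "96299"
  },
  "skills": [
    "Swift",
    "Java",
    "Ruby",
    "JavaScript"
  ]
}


Query: skills[0]
Path: skills -> first element
Value: Swift

Swift


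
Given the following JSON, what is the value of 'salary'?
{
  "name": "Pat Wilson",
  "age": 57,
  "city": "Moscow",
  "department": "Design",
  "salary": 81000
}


Looking up field 'salary'
Value: 81000

81000


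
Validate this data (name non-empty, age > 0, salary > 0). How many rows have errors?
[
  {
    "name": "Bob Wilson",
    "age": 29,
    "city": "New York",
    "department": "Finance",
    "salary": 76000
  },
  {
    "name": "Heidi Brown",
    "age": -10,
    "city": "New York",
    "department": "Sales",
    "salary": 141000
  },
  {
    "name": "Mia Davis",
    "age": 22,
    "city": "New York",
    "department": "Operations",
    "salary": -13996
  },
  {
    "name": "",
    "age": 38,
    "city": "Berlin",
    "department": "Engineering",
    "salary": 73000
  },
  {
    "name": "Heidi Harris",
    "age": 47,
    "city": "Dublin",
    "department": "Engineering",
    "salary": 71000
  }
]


Validating 5 records:
Rules: name non-empty, age > 0, salary > 0

  Row 1 (Bob Wilson): OK
  Row 2 (Heidi Brown): negative age: -10
  Row 3 (Mia Davis): negative salary: -13996
  Row 4 (???): empty name
  Row 5 (Heidi Harris): OK

Total errors: 3

3 errors


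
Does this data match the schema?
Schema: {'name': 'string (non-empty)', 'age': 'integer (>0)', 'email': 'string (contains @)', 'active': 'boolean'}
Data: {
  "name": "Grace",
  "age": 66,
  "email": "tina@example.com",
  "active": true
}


Validating each field against schema:
  name: OK (non-empty string)
  age: OK (positive integer)
  email: OK (string with @)
  active: OK (boolean)

Result: VALID

VALID


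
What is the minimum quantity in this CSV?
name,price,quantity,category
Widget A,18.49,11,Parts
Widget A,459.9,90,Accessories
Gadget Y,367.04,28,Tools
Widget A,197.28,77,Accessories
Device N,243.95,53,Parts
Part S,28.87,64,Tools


Computing minimum quantity:
Values: [11, 90, 28, 77, 53, 64]
Min = 11

11


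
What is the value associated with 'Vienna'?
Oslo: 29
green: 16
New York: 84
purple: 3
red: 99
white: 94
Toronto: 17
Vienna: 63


Looking up key 'Vienna'
Value: 63

63


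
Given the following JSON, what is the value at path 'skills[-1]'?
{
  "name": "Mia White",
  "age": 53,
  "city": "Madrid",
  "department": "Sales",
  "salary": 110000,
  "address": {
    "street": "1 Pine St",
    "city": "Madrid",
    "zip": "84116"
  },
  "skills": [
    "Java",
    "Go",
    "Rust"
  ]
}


Query: skills[-1]
Path: skills -> last element
Value: Rust

Rust


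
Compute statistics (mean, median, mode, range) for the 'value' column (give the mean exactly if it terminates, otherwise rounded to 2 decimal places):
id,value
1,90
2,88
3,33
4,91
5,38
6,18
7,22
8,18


Data: [90, 88, 33, 91, 38, 18, 22, 18]
Count: 8
Sum: 398
Mean: 398/8 = 49.75
Sorted: [18, 18, 22, 33, 38, 88, 90, 91]
Median: 35.5
Mode: 18 (2 times)
Range: 91 - 18 = 73
Min: 18, Max: 91

mean=49.75, median=35.5, mode=18, range=73


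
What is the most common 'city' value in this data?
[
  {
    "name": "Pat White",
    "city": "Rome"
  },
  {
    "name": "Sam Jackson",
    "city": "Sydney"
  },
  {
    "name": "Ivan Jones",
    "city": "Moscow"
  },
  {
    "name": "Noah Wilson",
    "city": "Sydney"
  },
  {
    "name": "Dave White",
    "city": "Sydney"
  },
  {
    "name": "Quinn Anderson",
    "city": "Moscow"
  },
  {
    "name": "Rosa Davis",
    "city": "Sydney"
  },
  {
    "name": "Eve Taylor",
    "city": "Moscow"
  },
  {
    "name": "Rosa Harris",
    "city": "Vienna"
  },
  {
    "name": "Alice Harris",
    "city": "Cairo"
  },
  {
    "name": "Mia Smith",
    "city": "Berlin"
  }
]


Counting 'city' values across 11 records:

  Sydney: 4 ####
  Moscow: 3 ###
  Rome: 1 #
  Vienna: 1 #
  Cairo: 1 #
  Berlin: 1 #

Most common: Sydney (4 times)

Sydney (4 times)


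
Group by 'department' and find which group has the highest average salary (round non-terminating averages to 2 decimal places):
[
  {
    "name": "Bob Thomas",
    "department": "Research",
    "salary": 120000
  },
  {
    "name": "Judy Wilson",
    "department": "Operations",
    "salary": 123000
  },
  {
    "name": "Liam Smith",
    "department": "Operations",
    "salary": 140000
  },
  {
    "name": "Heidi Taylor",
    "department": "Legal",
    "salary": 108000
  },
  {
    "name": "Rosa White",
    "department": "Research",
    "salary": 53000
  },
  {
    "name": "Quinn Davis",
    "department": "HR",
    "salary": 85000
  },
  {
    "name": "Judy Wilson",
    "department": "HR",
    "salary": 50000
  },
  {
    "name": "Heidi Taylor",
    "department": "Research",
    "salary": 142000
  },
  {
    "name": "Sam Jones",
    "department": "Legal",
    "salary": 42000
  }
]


Group by: department

Groups:
  HR: 2 people, avg salary = 135000/2 = $67500
  Legal: 2 people, avg salary = 150000/2 = $75000
  Operations: 2 people, avg salary = 263000/2 = $131500
  Research: 3 people, avg salary = 315000/3 = $105000

Highest average salary: Operations ($131500)

Operations ($131500)


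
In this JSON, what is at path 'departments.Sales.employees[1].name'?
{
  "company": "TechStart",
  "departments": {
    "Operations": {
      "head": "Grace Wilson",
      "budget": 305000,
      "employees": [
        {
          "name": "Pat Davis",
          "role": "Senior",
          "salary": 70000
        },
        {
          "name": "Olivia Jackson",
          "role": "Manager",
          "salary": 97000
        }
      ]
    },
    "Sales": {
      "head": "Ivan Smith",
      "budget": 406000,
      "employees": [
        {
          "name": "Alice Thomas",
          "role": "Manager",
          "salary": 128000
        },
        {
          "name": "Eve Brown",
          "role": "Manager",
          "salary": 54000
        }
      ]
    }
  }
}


Path: departments.Sales.employees[1].name

Navigate:
  -> departments
  -> Sales
  -> employees[1].name = 'Eve Brown'

Eve Brown


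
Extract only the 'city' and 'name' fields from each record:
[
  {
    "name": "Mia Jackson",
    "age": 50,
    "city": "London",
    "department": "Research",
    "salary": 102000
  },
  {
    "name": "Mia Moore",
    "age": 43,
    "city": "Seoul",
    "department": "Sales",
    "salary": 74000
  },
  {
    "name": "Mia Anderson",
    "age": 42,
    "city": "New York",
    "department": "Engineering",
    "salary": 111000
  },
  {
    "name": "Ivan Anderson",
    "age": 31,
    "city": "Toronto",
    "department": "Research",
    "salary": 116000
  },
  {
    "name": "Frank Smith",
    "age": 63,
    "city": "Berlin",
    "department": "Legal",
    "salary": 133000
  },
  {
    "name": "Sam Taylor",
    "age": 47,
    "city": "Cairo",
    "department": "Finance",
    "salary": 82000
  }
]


Original: 6 records with fields: name, age, city, department, salary
Keep: ['city', 'name']
Drop: ['age', 'department', 'salary']
Result: 6 records, 2 fields each

[
  {
    "city": "London",
    "name": "Mia Jackson"
  },
  {
    "city": "Seoul",
    "name": "Mia Moore"
  },
  {
    "city": "New York",
    "name": "Mia Anderson"
  },
  {
    "city": "Toronto",
    "name": "Ivan Anderson"
  },
  {
    "city": "Berlin",
    "name": "Frank Smith"
  },
  {
    "city": "Cairo",
    "name": "Sam Taylor"
  }
]


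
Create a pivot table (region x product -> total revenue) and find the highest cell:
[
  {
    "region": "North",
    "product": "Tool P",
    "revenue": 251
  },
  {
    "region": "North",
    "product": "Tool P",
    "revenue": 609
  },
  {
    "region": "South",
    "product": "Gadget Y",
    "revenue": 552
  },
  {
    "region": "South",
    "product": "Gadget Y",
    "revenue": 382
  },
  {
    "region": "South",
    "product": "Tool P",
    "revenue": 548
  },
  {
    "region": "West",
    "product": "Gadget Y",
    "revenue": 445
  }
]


Pivot: region (rows) x product (columns) -> total revenue

     Gadget Y      Tool P      
North            0           860  
South          934           548  
West           445             0  

Highest: South / Gadget Y = $934

South / Gadget Y = $934


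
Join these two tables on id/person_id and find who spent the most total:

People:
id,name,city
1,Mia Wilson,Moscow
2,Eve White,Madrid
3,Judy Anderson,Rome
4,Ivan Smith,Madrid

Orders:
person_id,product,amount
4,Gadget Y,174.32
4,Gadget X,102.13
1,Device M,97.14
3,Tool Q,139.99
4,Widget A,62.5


Join on: people.id = orders.person_id

Joined rows:
  Ivan Smith (Madrid) bought Gadget Y for $174.32
  Ivan Smith (Madrid) bought Gadget X for $102.13
  Mia Wilson (Moscow) bought Device M for $97.14
  Judy Anderson (Rome) bought Tool Q for $139.99
  Ivan Smith (Madrid) bought Widget A for $62.5

Total per person:
  Ivan Smith: $338.95
  Judy Anderson: $139.99
  Mia Wilson: $97.14

Top spender: Ivan Smith ($338.95)

Ivan Smith ($338.95)


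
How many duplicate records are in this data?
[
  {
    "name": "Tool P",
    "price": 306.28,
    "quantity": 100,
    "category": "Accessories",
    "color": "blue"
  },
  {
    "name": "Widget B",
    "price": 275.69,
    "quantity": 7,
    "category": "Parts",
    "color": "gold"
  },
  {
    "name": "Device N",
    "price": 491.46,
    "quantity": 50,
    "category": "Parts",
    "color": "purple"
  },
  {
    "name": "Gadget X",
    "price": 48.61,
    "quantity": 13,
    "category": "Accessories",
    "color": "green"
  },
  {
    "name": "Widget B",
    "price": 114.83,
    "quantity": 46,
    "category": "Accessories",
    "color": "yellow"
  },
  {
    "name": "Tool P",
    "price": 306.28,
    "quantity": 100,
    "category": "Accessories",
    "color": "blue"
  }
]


Checking 6 records for duplicates:

  Row 1: Tool P ($306.28, qty 100)
  Row 2: Widget B ($275.69, qty 7)
  Row 3: Device N ($491.46, qty 50)
  Row 4: Gadget X ($48.61, qty 13)
  Row 5: Widget B ($114.83, qty 46)
  Row 6: Tool P ($306.28, qty 100) <-- DUPLICATE

Duplicates found: 1
Unique records: 5

1 duplicates, 5 unique


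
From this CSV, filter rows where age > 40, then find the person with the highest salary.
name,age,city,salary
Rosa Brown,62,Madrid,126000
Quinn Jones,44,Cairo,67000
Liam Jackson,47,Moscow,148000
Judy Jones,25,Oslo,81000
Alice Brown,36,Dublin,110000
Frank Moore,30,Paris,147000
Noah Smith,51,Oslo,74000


Filter: age > 40
Sort by: salary (descending)

Filtered records (4):
  Liam Jackson, age 47, salary $148000
  Rosa Brown, age 62, salary $126000
  Noah Smith, age 51, salary $74000
  Quinn Jones, age 44, salary $67000

Highest salary: Liam Jackson ($148000)

Liam Jackson


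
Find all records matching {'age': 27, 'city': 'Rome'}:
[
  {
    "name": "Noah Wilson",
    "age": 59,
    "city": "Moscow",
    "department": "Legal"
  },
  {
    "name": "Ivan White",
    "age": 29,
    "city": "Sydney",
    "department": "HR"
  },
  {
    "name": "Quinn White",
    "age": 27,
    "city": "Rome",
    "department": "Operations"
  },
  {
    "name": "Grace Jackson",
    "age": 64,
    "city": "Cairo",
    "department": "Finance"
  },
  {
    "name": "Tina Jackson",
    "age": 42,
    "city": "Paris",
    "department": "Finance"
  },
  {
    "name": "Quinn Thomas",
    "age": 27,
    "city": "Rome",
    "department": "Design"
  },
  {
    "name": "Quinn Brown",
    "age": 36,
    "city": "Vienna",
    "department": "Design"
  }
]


Search criteria: {'age': 27, 'city': 'Rome'}

Checking 7 records:
  Noah Wilson: {age: 59, city: Moscow}
  Ivan White: {age: 29, city: Sydney}
  Quinn White: {age: 27, city: Rome} <-- MATCH
  Grace Jackson: {age: 64, city: Cairo}
  Tina Jackson: {age: 42, city: Paris}
  Quinn Thomas: {age: 27, city: Rome} <-- MATCH
  Quinn Brown: {age: 36, city: Vienna}

Matches: ["Quinn White", "Quinn Thomas"]

["Quinn White", "Quinn Thomas"]


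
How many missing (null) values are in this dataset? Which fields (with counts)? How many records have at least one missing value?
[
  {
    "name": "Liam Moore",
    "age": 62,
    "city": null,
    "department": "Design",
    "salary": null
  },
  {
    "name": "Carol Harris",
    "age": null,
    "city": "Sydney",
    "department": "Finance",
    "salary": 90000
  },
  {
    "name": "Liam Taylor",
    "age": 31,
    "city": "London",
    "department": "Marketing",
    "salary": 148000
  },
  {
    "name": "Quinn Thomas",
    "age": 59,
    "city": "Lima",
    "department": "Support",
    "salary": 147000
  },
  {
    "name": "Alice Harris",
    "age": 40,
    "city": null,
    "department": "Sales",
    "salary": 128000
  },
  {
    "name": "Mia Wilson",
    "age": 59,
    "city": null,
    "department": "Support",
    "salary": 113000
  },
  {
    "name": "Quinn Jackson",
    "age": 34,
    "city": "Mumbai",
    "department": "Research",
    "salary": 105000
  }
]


Checking for missing (null) values in 7 records:

  Liam Moore: city, salary
  Carol Harris: age
  Liam Taylor: complete
  Quinn Thomas: complete
  Alice Harris: city
  Mia Wilson: city
  Quinn Jackson: complete

Per field:
  name: 0 missing
  age: 1 missing
  city: 3 missing
  department: 0 missing
  salary: 1 missing

Total missing values: 5
Records with any missing: 4

5 missing values (age: 1, city: 3, salary: 1); 4 incomplete records


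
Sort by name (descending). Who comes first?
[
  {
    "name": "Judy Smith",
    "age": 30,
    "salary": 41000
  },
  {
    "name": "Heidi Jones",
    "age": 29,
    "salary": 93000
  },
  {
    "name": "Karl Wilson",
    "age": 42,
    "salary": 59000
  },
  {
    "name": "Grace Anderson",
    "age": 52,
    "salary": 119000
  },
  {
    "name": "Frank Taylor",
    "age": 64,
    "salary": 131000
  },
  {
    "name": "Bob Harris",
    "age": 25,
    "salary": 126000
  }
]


Sort by: name (descending)

Sorted order:
  1. Karl Wilson (name = Karl Wilson)
  2. Judy Smith (name = Judy Smith)
  3. Heidi Jones (name = Heidi Jones)
  4. Grace Anderson (name = Grace Anderson)
  5. Frank Taylor (name = Frank Taylor)
  6. Bob Harris (name = Bob Harris)

First: Karl Wilson

Karl Wilson


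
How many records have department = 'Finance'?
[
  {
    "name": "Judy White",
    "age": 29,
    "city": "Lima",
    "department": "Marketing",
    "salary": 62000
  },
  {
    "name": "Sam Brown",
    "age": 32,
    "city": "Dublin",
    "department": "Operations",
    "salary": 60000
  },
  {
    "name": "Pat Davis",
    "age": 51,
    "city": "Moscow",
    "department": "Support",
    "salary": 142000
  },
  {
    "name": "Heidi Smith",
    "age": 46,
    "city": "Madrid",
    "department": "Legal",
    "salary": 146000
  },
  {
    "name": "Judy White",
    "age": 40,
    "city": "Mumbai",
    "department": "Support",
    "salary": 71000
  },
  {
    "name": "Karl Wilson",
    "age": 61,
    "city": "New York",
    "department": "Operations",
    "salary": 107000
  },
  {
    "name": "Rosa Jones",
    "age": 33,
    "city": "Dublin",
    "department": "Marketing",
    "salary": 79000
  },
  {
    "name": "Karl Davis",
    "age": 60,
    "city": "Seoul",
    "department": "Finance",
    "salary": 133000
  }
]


Data: 8 records
Condition: department = 'Finance'

Checking each record:
  Judy White: Marketing
  Sam Brown: Operations
  Pat Davis: Support
  Heidi Smith: Legal
  Judy White: Support
  Karl Wilson: Operations
  Rosa Jones: Marketing
  Karl Davis: Finance MATCH

Count: 1

1


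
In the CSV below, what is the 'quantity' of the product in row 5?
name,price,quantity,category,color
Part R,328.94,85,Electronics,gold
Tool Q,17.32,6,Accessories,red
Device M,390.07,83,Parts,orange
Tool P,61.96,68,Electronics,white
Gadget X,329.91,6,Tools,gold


Query: Row 5 ('Gadget X'), column 'quantity'
Value: 6

6


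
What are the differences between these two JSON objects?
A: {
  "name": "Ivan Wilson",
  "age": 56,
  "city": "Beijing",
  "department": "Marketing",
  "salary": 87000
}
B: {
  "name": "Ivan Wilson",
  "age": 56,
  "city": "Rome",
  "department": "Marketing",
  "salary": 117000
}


Comparing each field (in key order):
  name: same
  age: same
  city: DIFFERENT
  department: same
  salary: DIFFERENT
Differences:
  city: Beijing -> Rome
  salary: 87000 -> 117000

2 field(s) changed

2 changes: city, salary


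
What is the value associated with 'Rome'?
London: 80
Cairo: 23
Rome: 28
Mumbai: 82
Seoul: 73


Looking up key 'Rome'
Value: 28

28


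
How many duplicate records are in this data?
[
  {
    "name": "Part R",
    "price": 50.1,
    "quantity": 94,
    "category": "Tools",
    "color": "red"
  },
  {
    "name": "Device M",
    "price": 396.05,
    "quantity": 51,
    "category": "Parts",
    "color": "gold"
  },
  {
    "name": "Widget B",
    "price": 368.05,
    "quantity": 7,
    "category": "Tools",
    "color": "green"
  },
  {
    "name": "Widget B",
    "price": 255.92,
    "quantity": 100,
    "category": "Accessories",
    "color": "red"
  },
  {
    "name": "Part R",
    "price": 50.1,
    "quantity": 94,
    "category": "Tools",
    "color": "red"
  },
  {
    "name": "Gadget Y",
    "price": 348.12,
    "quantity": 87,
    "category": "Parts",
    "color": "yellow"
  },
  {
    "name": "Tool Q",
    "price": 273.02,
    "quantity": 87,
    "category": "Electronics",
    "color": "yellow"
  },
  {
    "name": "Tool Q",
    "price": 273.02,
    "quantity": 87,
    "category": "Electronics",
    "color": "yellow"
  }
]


Checking 8 records for duplicates:

  Row 1: Part R ($50.1, qty 94)
  Row 2: Device M ($396.05, qty 51)
  Row 3: Widget B ($368.05, qty 7)
  Row 4: Widget B ($255.92, qty 100)
  Row 5: Part R ($50.1, qty 94) <-- DUPLICATE
  Row 6: Gadget Y ($348.12, qty 87)
  Row 7: Tool Q ($273.02, qty 87)
  Row 8: Tool Q ($273.02, qty 87) <-- DUPLICATE

Duplicates found: 2
Unique records: 6

2 duplicates, 6 unique


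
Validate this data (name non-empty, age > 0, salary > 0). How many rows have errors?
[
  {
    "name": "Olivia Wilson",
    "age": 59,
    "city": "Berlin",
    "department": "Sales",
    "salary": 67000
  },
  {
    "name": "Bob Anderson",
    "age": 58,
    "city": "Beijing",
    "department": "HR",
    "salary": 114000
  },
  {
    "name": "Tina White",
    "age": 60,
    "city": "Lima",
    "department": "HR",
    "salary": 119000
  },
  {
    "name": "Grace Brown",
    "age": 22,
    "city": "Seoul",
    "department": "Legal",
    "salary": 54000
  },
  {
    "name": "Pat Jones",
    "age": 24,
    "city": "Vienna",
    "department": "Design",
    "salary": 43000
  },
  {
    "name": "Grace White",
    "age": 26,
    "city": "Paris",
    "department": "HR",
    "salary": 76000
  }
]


Validating 6 records:
Rules: name non-empty, age > 0, salary > 0

  Row 1 (Olivia Wilson): OK
  Row 2 (Bob Anderson): OK
  Row 3 (Tina White): OK
  Row 4 (Grace Brown): OK
  Row 5 (Pat Jones): OK
  Row 6 (Grace White): OK

Total errors: 0

0 errors


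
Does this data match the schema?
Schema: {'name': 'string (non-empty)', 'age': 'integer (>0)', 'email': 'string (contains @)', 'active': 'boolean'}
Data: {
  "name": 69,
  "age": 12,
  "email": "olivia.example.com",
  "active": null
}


Validating each field against schema:
  name: FAIL (69 is not a string)
  age: OK (positive integer)
  email: FAIL ("olivia.example.com" does not contain @)
  active: FAIL (null is not a boolean)

Result: INVALID (3 errors: name, email, active)

INVALID (3 errors: name, email, active)


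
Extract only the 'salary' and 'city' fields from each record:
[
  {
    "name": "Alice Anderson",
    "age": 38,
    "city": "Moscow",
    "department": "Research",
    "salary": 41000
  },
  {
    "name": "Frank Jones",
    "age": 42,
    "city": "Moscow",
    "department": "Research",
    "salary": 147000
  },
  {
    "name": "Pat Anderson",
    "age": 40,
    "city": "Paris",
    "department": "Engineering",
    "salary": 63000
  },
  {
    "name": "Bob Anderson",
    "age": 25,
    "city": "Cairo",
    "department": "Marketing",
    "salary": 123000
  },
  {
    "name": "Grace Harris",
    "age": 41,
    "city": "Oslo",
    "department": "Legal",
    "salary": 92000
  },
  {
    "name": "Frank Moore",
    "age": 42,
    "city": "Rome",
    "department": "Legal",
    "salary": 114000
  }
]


Original: 6 records with fields: name, age, city, department, salary
Keep: ['salary', 'city']
Drop: ['name', 'age', 'department']
Result: 6 records, 2 fields each

[
  {
    "salary": 41000,
    "city": "Moscow"
  },
  {
    "salary": 147000,
    "city": "Moscow"
  },
  {
    "salary": 63000,
    "city": "Paris"
  },
  {
    "salary": 123000,
    "city": "Cairo"
  },
  {
    "salary": 92000,
    "city": "Oslo"
  },
  {
    "salary": 114000,
    "city": "Rome"
  }
]


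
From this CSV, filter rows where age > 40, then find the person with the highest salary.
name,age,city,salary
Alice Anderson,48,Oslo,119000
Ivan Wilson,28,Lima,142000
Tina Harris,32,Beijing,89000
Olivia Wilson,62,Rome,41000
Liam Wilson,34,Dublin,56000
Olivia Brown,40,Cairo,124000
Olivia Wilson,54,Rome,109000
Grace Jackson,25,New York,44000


Filter: age > 40
Sort by: salary (descending)

Filtered records (3):
  Alice Anderson, age 48, salary $119000
  Olivia Wilson, age 54, salary $109000
  Olivia Wilson, age 62, salary $41000

Highest salary: Alice Anderson ($119000)

Alice Anderson


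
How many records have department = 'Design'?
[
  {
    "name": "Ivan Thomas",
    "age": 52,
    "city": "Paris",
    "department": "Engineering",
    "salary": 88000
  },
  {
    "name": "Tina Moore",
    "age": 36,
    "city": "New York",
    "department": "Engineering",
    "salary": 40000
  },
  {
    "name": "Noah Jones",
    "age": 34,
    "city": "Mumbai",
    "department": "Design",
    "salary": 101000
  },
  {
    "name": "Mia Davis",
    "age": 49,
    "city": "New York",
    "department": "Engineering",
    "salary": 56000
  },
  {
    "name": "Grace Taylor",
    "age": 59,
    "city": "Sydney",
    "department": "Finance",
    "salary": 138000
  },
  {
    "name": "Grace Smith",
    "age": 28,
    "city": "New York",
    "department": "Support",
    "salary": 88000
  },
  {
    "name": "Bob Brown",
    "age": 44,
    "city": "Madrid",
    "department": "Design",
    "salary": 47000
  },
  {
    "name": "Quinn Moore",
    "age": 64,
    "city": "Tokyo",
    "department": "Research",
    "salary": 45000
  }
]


Data: 8 records
Condition: department = 'Design'

Checking each record:
  Ivan Thomas: Engineering
  Tina Moore: Engineering
  Noah Jones: Design MATCH
  Mia Davis: Engineering
  Grace Taylor: Finance
  Grace Smith: Support
  Bob Brown: Design MATCH
  Quinn Moore: Research

Count: 2

2


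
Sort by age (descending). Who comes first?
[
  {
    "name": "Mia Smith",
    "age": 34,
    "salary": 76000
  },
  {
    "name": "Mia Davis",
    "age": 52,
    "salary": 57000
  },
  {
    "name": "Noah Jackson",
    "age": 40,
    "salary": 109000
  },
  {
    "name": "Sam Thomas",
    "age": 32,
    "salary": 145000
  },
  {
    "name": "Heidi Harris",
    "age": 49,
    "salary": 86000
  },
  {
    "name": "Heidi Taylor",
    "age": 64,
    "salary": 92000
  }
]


Sort by: age (descending)

Sorted order:
  1. Heidi Taylor (age = 64)
  2. Mia Davis (age = 52)
  3. Heidi Harris (age = 49)
  4. Noah Jackson (age = 40)
  5. Mia Smith (age = 34)
  6. Sam Thomas (age = 32)

First: Heidi Taylor

Heidi Taylor


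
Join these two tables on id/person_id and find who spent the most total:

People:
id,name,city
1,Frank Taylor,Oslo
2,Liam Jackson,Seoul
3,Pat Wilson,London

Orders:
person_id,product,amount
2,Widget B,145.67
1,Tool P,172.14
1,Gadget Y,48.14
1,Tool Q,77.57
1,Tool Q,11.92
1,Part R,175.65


Join on: people.id = orders.person_id

Joined rows:
  Liam Jackson (Seoul) bought Widget B for $145.67
  Frank Taylor (Oslo) bought Tool P for $172.14
  Frank Taylor (Oslo) bought Gadget Y for $48.14
  Frank Taylor (Oslo) bought Tool Q for $77.57
  Frank Taylor (Oslo) bought Tool Q for $11.92
  Frank Taylor (Oslo) bought Part R for $175.65

Total per person:
  Frank Taylor: $485.42
  Liam Jackson: $145.67

Top spender: Frank Taylor ($485.42)

Frank Taylor ($485.42)


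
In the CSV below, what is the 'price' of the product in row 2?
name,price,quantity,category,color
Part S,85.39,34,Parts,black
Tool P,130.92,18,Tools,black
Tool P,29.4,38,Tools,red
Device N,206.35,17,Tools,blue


Query: Row 2 ('Tool P'), column 'price'
Value: 130.92

130.92


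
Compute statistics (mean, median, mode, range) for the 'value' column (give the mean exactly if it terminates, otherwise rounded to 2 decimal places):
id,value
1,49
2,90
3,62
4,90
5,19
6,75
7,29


Data: [49, 90, 62, 90, 19, 75, 29]
Count: 7
Sum: 414
Mean: 414/7 ≈ 59.14 (rounded to 2 decimal places)
Sorted: [19, 29, 49, 62, 75, 90, 90]
Median: 62.0
Mode: 90 (2 times)
Range: 90 - 19 = 71
Min: 19, Max: 90

mean≈59.14, median=62.0, mode=90, range=71


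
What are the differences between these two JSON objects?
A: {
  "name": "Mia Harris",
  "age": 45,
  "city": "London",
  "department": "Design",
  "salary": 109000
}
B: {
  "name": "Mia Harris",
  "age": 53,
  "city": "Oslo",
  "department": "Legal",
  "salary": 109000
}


Comparing each field (in key order):
  name: same
  age: DIFFERENT
  city: DIFFERENT
  department: DIFFERENT
  salary: same
Differences:
  age: 45 -> 53
  city: London -> Oslo
  department: Design -> Legal

3 field(s) changed

3 changes: age, city, department


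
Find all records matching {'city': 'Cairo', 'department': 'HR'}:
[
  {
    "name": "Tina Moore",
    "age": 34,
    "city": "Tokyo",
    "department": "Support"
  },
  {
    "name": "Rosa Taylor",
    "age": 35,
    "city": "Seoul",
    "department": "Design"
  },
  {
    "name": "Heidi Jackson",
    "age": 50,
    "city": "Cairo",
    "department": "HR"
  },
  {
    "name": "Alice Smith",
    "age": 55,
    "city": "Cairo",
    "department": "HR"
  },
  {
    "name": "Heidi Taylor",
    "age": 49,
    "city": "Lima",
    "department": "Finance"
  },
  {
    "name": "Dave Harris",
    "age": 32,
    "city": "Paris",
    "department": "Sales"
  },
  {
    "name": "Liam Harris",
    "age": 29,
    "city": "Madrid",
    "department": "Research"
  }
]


Search criteria: {'city': 'Cairo', 'department': 'HR'}

Checking 7 records:
  Tina Moore: {city: Tokyo, department: Support}
  Rosa Taylor: {city: Seoul, department: Design}
  Heidi Jackson: {city: Cairo, department: HR} <-- MATCH
  Alice Smith: {city: Cairo, department: HR} <-- MATCH
  Heidi Taylor: {city: Lima, department: Finance}
  Dave Harris: {city: Paris, department: Sales}
  Liam Harris: {city: Madrid, department: Research}

Matches: ["Heidi Jackson", "Alice Smith"]

["Heidi Jackson", "Alice Smith"]


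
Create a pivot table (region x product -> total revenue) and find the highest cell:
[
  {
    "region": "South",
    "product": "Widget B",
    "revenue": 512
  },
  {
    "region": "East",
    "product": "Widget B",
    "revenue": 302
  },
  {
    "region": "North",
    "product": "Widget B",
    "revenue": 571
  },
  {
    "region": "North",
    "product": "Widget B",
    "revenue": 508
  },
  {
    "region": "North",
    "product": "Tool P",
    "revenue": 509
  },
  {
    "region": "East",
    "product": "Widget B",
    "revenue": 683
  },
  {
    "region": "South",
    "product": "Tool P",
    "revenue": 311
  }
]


Pivot: region (rows) x product (columns) -> total revenue

     Tool P        Widget B    
East             0           985  
North          509          1079  
South          311           512  

Highest: North / Widget B = $1079

North / Widget B = $1079


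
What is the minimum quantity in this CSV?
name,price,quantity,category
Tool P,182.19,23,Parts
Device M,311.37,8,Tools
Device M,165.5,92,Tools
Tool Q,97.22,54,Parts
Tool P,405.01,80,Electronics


Computing minimum quantity:
Values: [23, 8, 92, 54, 80]
Min = 8

8


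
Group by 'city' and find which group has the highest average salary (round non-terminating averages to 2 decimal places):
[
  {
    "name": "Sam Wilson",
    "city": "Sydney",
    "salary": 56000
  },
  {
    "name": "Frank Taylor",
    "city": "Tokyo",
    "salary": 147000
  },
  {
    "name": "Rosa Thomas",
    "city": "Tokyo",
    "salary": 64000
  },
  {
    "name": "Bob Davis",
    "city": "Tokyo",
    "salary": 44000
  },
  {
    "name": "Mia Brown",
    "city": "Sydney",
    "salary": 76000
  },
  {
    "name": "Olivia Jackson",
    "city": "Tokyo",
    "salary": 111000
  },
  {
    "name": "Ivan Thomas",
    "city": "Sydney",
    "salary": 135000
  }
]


Group by: city

Groups:
  Sydney: 3 people, avg salary = 267000/3 = $89000
  Tokyo: 4 people, avg salary = 366000/4 = $91500

Highest average salary: Tokyo ($91500)

Tokyo ($91500)


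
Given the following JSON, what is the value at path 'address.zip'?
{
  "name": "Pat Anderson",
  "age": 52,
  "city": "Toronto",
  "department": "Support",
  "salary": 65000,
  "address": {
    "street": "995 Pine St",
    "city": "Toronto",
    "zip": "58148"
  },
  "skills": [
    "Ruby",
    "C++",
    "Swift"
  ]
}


Query: address.zip
Path: address -> zip
Value: 58148

58148


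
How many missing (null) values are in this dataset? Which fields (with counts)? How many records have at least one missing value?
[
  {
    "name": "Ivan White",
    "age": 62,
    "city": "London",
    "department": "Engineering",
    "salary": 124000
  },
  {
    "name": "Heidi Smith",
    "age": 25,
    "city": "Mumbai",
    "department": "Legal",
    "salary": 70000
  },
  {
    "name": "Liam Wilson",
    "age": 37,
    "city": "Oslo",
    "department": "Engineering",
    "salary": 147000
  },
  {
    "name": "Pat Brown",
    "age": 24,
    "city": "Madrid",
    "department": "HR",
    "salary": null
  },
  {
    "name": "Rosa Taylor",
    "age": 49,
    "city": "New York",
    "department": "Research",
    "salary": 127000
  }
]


Checking for missing (null) values in 5 records:

  Ivan White: complete
  Heidi Smith: complete
  Liam Wilson: complete
  Pat Brown: salary
  Rosa Taylor: complete

Per field:
  name: 0 missing
  age: 0 missing
  city: 0 missing
  department: 0 missing
  salary: 1 missing

Total missing values: 1
Records with any missing: 1

1 missing values (salary: 1); 1 incomplete records


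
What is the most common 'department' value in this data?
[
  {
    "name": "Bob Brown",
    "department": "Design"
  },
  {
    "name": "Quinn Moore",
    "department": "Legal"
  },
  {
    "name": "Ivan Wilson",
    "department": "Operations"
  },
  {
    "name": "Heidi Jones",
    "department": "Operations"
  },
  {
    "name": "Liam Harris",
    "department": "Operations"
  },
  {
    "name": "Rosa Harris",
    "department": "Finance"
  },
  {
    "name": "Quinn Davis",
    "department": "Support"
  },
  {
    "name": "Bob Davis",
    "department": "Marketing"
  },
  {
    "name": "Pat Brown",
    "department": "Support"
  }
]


Counting 'department' values across 9 records:

  Operations: 3 ###
  Support: 2 ##
  Design: 1 #
  Legal: 1 #
  Finance: 1 #
  Marketing: 1 #

Most common: Operations (3 times)

Operations (3 times)


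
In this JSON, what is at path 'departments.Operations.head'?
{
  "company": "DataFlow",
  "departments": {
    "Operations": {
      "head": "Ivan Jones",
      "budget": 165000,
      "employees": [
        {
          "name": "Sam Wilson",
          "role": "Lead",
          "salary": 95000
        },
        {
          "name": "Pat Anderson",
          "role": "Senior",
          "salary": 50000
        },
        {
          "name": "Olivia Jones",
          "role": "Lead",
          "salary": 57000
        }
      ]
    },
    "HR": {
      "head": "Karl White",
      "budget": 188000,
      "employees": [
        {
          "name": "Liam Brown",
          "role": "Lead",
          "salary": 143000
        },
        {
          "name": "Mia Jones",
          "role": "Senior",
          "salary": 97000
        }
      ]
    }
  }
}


Path: departments.Operations.head

Navigate:
  -> departments
  -> Operations
  -> head = 'Ivan Jones'

Ivan Jones
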